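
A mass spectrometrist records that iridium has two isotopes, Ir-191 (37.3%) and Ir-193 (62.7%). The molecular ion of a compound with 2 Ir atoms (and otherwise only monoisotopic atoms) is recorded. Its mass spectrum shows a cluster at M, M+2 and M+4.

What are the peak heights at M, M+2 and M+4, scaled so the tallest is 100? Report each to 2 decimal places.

29.74 : 100.00 : 84.05

Expanding (0.373 + 0.627)^2:
P(M) = 0.373^2 = 0.139129
P(M+2) = 2 × 0.373^1 × 0.627^1 = 0.467742
P(M+4) = 0.627^2 = 0.393129
The M+2 peak is largest (0.467742); scaling to 100 gives 29.74 : 100.00 : 84.05.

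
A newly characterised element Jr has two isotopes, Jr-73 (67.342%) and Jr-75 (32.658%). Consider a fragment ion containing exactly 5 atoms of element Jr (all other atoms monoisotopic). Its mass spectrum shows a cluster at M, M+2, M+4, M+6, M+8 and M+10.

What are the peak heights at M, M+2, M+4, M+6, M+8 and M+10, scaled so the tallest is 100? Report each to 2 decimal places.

41.24 : 100.00 : 96.99 : 47.04 : 11.41 : 1.11

The 5 Jr atoms are independent, so intensities follow the terms of (0.67342 + 0.32658)^5.
P(M) = 0.67342^5 = 0.138494
P(M+2) = 5 × 0.67342^4 × 0.32658^1 = 0.335818
P(M+4) = 10 × 0.67342^3 × 0.32658^2 = 0.325715
P(M+6) = 10 × 0.67342^2 × 0.32658^3 = 0.157958
P(M+8) = 5 × 0.67342^1 × 0.32658^4 = 0.038301
P(M+10) = 0.32658^5 = 0.003715
The M+2 peak is largest (0.335818); scaling to 100 gives 41.24 : 100.00 : 96.99 : 47.04 : 11.41 : 1.11.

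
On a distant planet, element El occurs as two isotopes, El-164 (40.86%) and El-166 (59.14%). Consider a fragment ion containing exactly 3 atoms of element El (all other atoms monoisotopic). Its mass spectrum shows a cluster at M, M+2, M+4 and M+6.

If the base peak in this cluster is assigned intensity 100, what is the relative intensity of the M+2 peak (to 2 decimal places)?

(0.4086 + 0.5914)^3 gives M 0.0682, M+2 0.2962, M+4 0.4287, M+6 0.2068; the largest is M+4.
P(M+4) = C(3,2) × 0.4086^1 × 0.5914^2 = 3 × 0.4086 × 0.34975396 = 0.428728 (base)
P(M+2) = C(3,1) × 0.4086^2 × 0.5914^1 = 3 × 0.16695396 × 0.5914 = 0.296210
Relative intensity = 0.296210 / 0.428728 × 100 = 69.09

69.09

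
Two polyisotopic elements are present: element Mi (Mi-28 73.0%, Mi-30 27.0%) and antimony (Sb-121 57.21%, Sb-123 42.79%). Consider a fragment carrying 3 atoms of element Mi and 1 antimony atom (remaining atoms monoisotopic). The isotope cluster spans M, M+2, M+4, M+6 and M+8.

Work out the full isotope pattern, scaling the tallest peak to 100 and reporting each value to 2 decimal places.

Element Mi pattern (n=3): 0.389017 : 0.431649 : 0.159651 : 0.019683
Antimony pattern (n=1): 0.5721 : 0.4279
Convolve the two distributions (both contribute in 2-u steps):
  M: 0.389017×0.5721 = 0.222557
  M+2: 0.389017×0.4279 + 0.431649×0.5721 = 0.413407
  M+4: 0.431649×0.4279 + 0.159651×0.5721 = 0.276039
  M+6: 0.159651×0.4279 + 0.019683×0.5721 = 0.079575
  M+8: 0.019683×0.4279 = 0.008422
Scale to base peak (0.413407) = 100: 53.83 : 100.00 : 66.77 : 19.25 : 2.04

53.83 : 100.00 : 66.77 : 19.25 : 2.04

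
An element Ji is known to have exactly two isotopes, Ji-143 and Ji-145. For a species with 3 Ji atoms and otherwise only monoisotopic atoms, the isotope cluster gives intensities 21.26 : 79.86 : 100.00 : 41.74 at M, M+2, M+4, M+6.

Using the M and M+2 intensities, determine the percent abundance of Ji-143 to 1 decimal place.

44.4%

If p is the fraction of Ji that is Ji-143, then I(M+2)/I(M) = [C(3,1)·p^2·(1−p)] / p^3 = 3·(1−p)/p = 79.86/21.26 = 3.7563
(1−p)/p = 3.7563/3 = 1.2521  ⇒  p = 1/(1 + 1.2521) = 0.4440
Ji-143: 44.4%, Ji-145: 55.6%.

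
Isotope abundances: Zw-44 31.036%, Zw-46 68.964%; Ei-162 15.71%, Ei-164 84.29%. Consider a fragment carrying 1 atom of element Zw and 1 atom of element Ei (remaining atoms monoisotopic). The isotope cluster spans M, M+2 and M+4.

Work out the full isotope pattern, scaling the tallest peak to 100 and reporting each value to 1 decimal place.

8.4 : 63.6 : 100.0

Element Zw pattern (n=1): 0.31036 : 0.68964
Element Ei pattern (n=1): 0.1571 : 0.8429
Convolve the two distributions (both contribute in 2-u steps):
  M: 0.31036×0.1571 = 0.048758
  M+2: 0.31036×0.8429 + 0.68964×0.1571 = 0.369945
  M+4: 0.68964×0.8429 = 0.581298
Scale to base peak (0.581298) = 100: 8.4 : 63.6 : 100.0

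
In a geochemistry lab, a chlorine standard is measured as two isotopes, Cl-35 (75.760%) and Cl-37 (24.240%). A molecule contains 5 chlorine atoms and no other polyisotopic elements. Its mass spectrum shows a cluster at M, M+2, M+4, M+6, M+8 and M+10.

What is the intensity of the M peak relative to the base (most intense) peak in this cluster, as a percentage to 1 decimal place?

Term probabilities: M 0.2496, M+2 0.3993, M+4 0.2555, M+6 0.0817, M+8 0.0131, M+10 0.0008. Base peak = M+2.
P(M+2) = C(5,1) × 0.75760^4 × 0.24240^1 = 5 × 0.32942751 × 0.2424 = 0.399266 (base)
P(M) = C(5,0) × 0.75760^5 × 0.24240^0 = 1 × 0.24957428 × 1.0000 = 0.249574
Relative intensity = 0.249574 / 0.399266 × 100 = 62.5

62.5%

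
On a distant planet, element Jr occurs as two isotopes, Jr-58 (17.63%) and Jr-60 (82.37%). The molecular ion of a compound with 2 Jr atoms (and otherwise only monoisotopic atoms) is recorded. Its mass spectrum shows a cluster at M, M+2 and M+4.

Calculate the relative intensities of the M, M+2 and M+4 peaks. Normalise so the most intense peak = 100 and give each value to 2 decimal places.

Expanding (0.1763 + 0.8237)^2:
P(M) = 0.1763^2 = 0.031082
P(M+2) = 2 × 0.1763^1 × 0.8237^1 = 0.290437
P(M+4) = 0.8237^2 = 0.678482
The M+4 peak is largest (0.678482); scaling to 100 gives 4.58 : 42.81 : 100.00.

4.58 : 42.81 : 100.00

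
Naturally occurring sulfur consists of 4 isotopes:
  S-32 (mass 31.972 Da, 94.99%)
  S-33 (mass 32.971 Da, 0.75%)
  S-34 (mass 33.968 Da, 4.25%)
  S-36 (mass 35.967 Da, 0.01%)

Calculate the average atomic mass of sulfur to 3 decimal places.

Average mass = Σ (abundance × isotope mass) = 0.9499 × 31.972 + 0.0075 × 32.971 + 0.0425 × 33.968 + 0.0001 × 35.967
= 30.3702 + 0.2473 + 1.4436 + 0.0036 = 32.0647 Da

32.065 Da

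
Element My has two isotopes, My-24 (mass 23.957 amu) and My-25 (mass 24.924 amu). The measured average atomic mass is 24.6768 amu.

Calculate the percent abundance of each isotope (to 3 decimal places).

My-24: 25.564%, My-25: 74.436%

Writing the weighted mean with unknown fraction x of My-24:
23.957·x + 24.924·(1 − x) = 24.6768
(23.957 − 24.924)·x = 24.6768 − 24.924
x = -0.2472 / -0.967 = 0.25564 → 25.564% My-24, 74.436% My-25.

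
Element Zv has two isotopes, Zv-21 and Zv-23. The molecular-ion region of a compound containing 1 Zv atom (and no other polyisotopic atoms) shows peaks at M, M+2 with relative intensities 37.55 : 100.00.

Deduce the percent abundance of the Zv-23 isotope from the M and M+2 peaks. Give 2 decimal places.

72.70%

If p is the fraction of Zv that is Zv-21, then I(M+2)/I(M) = [C(1,1)·p^0·(1−p)] / p^1 = 1·(1−p)/p = 100.00/37.55 = 2.6631
(1−p)/p = 2.6631/1 = 2.6631  ⇒  p = 1/(1 + 2.6631) = 0.2730
Zv-21: 27.30%, Zv-23: 72.70%.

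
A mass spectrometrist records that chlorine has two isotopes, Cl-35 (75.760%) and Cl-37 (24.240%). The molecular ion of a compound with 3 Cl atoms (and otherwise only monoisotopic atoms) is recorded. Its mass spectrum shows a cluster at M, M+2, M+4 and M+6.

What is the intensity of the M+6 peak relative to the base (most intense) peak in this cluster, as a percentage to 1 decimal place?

Binomial terms of (0.75760 + 0.24240)^3: M 0.4348, M+2 0.4174, M+4 0.1335, M+6 0.0142 → M is the base peak.
P(M) = C(3,0) × 0.75760^3 × 0.24240^0 = 1 × 0.4348304 × 1.0000 = 0.434830 (base)
P(M+6) = C(3,3) × 0.75760^0 × 0.24240^3 = 1 × 1.0000 × 0.01424288 = 0.014243
Relative intensity = 0.014243 / 0.434830 × 100 = 3.3

3.3%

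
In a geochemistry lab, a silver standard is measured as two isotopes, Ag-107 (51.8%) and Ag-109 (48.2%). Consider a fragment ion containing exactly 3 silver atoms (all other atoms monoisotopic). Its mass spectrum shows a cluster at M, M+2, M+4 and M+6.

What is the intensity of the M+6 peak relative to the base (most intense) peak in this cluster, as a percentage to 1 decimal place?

Term probabilities: M 0.1390, M+2 0.3880, M+4 0.3610, M+6 0.1120. Base peak = M+2.
P(M+2) = C(3,1) × 0.518^2 × 0.482^1 = 3 × 0.268324 × 0.4820 = 0.387997 (base)
P(M+6) = C(3,3) × 0.518^0 × 0.482^3 = 1 × 1.0000 × 0.11198017 = 0.111980
Relative intensity = 0.111980 / 0.387997 × 100 = 28.9

28.9%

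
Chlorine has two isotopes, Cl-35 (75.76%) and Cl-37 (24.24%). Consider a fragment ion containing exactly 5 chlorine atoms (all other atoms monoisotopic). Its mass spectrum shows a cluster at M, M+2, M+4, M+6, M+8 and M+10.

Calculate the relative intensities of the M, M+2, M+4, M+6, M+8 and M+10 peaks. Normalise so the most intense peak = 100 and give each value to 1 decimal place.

The 5 Cl atoms are independent, so intensities follow the terms of (0.7576 + 0.2424)^5.
P(M) = 0.7576^5 = 0.249574
P(M+2) = 5 × 0.7576^4 × 0.2424^1 = 0.399266
P(M+4) = 10 × 0.7576^3 × 0.2424^2 = 0.255497
P(M+6) = 10 × 0.7576^2 × 0.2424^3 = 0.081748
P(M+8) = 5 × 0.7576^1 × 0.2424^4 = 0.013078
P(M+10) = 0.2424^5 = 0.000837
The M+2 peak is largest (0.399266); scaling to 100 gives 62.5 : 100.0 : 64.0 : 20.5 : 3.3 : 0.2.

62.5 : 100.0 : 64.0 : 20.5 : 3.3 : 0.2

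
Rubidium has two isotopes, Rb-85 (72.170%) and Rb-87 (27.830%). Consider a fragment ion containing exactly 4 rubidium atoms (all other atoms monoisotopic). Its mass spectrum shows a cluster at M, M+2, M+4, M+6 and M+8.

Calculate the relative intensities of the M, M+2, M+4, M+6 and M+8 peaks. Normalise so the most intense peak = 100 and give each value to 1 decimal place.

Each Rb atom is independently Rb-85 (p = 0.72170) or Rb-87 (q = 0.27830); the cluster is the binomial expansion (p + q)^4.
P(M) = 0.72170^4 = 0.271286
P(M+2) = 4 × 0.72170^3 × 0.27830^1 = 0.418450
P(M+4) = 6 × 0.72170^2 × 0.27830^2 = 0.242042
P(M+6) = 4 × 0.72170^1 × 0.27830^3 = 0.062224
P(M+8) = 0.27830^4 = 0.005999
The M+2 peak is largest (0.418450); scaling to 100 gives 64.8 : 100.0 : 57.8 : 14.9 : 1.4.

64.8 : 100.0 : 57.8 : 14.9 : 1.4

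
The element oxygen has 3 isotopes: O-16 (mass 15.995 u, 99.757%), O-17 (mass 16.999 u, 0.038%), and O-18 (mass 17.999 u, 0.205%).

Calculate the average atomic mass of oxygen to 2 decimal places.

16.00 u

Ar = Σ fᵢ·mᵢ = 0.99757 × 15.995 + 0.00038 × 16.999 + 0.00205 × 17.999
= 15.9561 + 0.0065 + 0.0369 = 15.9995 u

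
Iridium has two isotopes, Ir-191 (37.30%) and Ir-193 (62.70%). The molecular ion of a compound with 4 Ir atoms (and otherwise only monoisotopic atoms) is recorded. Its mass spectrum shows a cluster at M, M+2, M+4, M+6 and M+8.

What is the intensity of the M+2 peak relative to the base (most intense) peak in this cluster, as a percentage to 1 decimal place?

35.4%

Binomial terms of (0.3730 + 0.6270)^4: M 0.0194, M+2 0.1302, M+4 0.3282, M+6 0.3678, M+8 0.1546 → M+6 is the base peak.
P(M+6) = C(4,3) × 0.3730^1 × 0.6270^3 = 4 × 0.3730 × 0.24649188 = 0.367766 (base)
P(M+2) = C(4,1) × 0.3730^3 × 0.6270^1 = 4 × 0.05189512 × 0.6270 = 0.130153
Relative intensity = 0.130153 / 0.367766 × 100 = 35.4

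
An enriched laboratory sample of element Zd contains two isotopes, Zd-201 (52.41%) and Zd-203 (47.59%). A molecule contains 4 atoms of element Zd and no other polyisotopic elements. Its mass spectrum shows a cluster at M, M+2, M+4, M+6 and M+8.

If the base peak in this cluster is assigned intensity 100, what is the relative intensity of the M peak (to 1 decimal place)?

20.2

Term probabilities: M 0.0754, M+2 0.2740, M+4 0.3733, M+6 0.2260, M+8 0.0513. Base peak = M+4.
P(M+4) = C(4,2) × 0.5241^2 × 0.4759^2 = 6 × 0.27468081 × 0.22648081 = 0.373260 (base)
P(M) = C(4,0) × 0.5241^4 × 0.4759^0 = 1 × 0.07544955 × 1.0000 = 0.075450
Relative intensity = 0.075450 / 0.373260 × 100 = 20.2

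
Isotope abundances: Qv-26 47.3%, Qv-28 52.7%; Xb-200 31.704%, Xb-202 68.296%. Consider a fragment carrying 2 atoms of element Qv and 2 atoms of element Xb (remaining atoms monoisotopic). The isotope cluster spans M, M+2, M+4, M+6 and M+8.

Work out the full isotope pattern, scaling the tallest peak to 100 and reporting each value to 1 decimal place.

6.4 : 41.7 : 98.7 : 100.0 : 36.7

Element Qv pattern (n=2): 0.223729 : 0.498542 : 0.277729
Element Xb pattern (n=2): 0.10051436 : 0.43305128 : 0.46643436
Convolve the two distributions (both contribute in 2-u steps):
  M: 0.223729×0.10051436 = 0.022488
  M+2: 0.223729×0.43305128 + 0.498542×0.10051436 = 0.146997
  M+4: 0.223729×0.46643436 + 0.498542×0.43305128 + 0.277729×0.10051436 = 0.348165
  M+6: 0.498542×0.46643436 + 0.277729×0.43305128 = 0.352808
  M+8: 0.277729×0.46643436 = 0.129542
Scale to base peak (0.352808) = 100: 6.4 : 41.7 : 98.7 : 100.0 : 36.7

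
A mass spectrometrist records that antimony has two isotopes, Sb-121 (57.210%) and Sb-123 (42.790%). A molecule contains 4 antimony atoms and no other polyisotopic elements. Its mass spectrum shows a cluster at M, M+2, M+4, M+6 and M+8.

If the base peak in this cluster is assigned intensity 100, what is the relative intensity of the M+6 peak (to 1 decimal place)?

(0.57210 + 0.42790)^4 gives M 0.1071, M+2 0.3205, M+4 0.3596, M+6 0.1793, M+8 0.0335; the largest is M+4.
P(M+4) = C(4,2) × 0.57210^2 × 0.42790^2 = 6 × 0.32729841 × 0.18309841 = 0.359567 (base)
P(M+6) = C(4,3) × 0.57210^1 × 0.42790^3 = 4 × 0.5721 × 0.07834781 = 0.179291
Relative intensity = 0.179291 / 0.359567 × 100 = 49.9

49.9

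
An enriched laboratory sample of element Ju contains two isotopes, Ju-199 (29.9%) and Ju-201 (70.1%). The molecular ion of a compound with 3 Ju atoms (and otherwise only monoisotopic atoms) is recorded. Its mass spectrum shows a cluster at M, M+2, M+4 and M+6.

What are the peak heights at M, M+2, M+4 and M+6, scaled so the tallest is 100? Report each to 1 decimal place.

Expanding (0.299 + 0.701)^3:
P(M) = 0.299^3 = 0.026731
P(M+2) = 3 × 0.299^2 × 0.701^1 = 0.188010
P(M+4) = 3 × 0.299^1 × 0.701^2 = 0.440787
P(M+6) = 0.701^3 = 0.344472
The M+4 peak is largest (0.440787); scaling to 100 gives 6.1 : 42.7 : 100.0 : 78.1.

6.1 : 42.7 : 100.0 : 78.1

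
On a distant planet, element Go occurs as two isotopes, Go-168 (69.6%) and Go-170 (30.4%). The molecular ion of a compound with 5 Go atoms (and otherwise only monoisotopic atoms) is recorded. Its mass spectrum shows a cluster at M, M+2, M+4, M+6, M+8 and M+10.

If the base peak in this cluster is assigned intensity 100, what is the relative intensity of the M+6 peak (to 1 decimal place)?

(0.696 + 0.304)^5 gives M 0.1633, M+2 0.3567, M+4 0.3116, M+6 0.1361, M+8 0.0297, M+10 0.0026; the largest is M+2.
P(M+2) = C(5,1) × 0.696^4 × 0.304^1 = 5 × 0.23465886 × 0.3040 = 0.356681 (base)
P(M+6) = C(5,3) × 0.696^2 × 0.304^3 = 10 × 0.484416 × 0.02809446 = 0.136094
Relative intensity = 0.136094 / 0.356681 × 100 = 38.2

38.2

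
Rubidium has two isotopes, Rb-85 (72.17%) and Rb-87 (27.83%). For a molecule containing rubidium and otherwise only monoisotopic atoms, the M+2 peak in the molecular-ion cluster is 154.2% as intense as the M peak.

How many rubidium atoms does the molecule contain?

4

For n independent Rb atoms, I(M+2)/I(M) = n · (abundance Rb-87) / (abundance Rb-85) = n · 0.2783/0.7217.
n = 1.542 × 0.7217/0.2783 = 4.00 ≈ 4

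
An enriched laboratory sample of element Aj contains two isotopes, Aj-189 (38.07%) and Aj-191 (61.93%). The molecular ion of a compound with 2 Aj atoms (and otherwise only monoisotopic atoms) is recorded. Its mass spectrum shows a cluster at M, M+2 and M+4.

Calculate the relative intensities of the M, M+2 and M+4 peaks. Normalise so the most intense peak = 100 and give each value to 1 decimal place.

30.7 : 100.0 : 81.3

Each Aj atom is independently Aj-189 (p = 0.3807) or Aj-191 (q = 0.6193); the cluster is the binomial expansion (p + q)^2.
P(M) = 0.3807^2 = 0.144932
P(M+2) = 2 × 0.3807^1 × 0.6193^1 = 0.471535
P(M+4) = 0.6193^2 = 0.383532
The M+2 peak is largest (0.471535); scaling to 100 gives 30.7 : 100.0 : 81.3.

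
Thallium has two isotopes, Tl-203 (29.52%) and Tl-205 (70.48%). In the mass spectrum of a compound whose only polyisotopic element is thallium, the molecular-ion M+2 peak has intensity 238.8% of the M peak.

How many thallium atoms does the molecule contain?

1

For n independent Tl atoms, I(M+2)/I(M) = n · (abundance Tl-205) / (abundance Tl-203) = n · 0.7048/0.2952.
n = 2.388 × 0.2952/0.7048 = 1.00 ≈ 1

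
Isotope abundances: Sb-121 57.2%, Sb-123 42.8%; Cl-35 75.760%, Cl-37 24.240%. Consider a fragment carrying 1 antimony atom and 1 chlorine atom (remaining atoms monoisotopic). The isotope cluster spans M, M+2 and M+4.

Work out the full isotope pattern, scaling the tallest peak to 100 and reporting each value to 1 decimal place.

Antimony pattern (n=1): 0.5720 : 0.4280
Chlorine pattern (n=1): 0.7576 : 0.2424
Convolve the two distributions (both contribute in 2-u steps):
  M: 0.5720×0.7576 = 0.433347
  M+2: 0.5720×0.2424 + 0.4280×0.7576 = 0.462906
  M+4: 0.4280×0.2424 = 0.103747
Scale to base peak (0.462906) = 100: 93.6 : 100.0 : 22.4

93.6 : 100.0 : 22.4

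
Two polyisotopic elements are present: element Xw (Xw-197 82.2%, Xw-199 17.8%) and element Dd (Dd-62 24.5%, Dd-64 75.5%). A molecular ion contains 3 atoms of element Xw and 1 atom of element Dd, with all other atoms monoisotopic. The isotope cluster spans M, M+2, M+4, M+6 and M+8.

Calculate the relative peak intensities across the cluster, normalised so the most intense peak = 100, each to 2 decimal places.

Element Xw pattern (n=3): 0.55541225 : 0.36081526 : 0.07813274 : 0.00563975
Element Dd pattern (n=1): 0.2450 : 0.7550
Convolve the two distributions (both contribute in 2-u steps):
  M: 0.55541225×0.2450 = 0.136076
  M+2: 0.55541225×0.7550 + 0.36081526×0.2450 = 0.507736
  M+4: 0.36081526×0.7550 + 0.07813274×0.2450 = 0.291558
  M+6: 0.07813274×0.7550 + 0.00563975×0.2450 = 0.060372
  M+8: 0.00563975×0.7550 = 0.004258
Scale to base peak (0.507736) = 100: 26.80 : 100.00 : 57.42 : 11.89 : 0.84

26.80 : 100.00 : 57.42 : 11.89 : 0.84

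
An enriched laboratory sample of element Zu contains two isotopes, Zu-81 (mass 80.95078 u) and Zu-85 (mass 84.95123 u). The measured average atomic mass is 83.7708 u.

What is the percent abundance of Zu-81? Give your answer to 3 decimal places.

Let x be the fractional abundance of Zu-81; then Zu-85 has abundance 1 − x.
80.95078·x + 84.95123·(1 − x) = 83.7708
(80.95078 − 84.95123)·x = 83.7708 − 84.95123
x = -1.18043 / -4.00045 = 0.29507 → 29.507% Zu-81, 70.493% Zu-85.

29.507%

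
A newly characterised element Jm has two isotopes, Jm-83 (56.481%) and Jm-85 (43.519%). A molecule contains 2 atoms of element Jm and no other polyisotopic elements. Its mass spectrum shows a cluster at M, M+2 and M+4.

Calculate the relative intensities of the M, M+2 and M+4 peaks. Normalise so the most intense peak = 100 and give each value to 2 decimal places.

The 2 Jm atoms are independent, so intensities follow the terms of (0.56481 + 0.43519)^2.
P(M) = 0.56481^2 = 0.319010
P(M+2) = 2 × 0.56481^1 × 0.43519^1 = 0.491599
P(M+4) = 0.43519^2 = 0.189390
The M+2 peak is largest (0.491599); scaling to 100 gives 64.89 : 100.00 : 38.53.

64.89 : 100.00 : 38.53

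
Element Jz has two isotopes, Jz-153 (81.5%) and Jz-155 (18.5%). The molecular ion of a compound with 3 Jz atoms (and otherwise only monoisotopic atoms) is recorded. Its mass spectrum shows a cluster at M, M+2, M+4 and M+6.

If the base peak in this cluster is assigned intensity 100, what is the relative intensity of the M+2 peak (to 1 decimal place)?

Binomial terms of (0.815 + 0.185)^3: M 0.5413, M+2 0.3686, M+4 0.0837, M+6 0.0063 → M is the base peak.
P(M) = C(3,0) × 0.815^3 × 0.185^0 = 1 × 0.54134337 × 1.0000 = 0.541343 (base)
P(M+2) = C(3,1) × 0.815^2 × 0.185^1 = 3 × 0.664225 × 0.1850 = 0.368645
Relative intensity = 0.368645 / 0.541343 × 100 = 68.1

68.1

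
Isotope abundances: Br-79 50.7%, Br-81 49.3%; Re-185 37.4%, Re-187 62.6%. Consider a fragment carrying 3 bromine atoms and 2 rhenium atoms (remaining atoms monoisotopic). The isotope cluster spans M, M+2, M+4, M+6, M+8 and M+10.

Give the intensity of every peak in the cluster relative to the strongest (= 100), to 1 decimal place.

Bromine pattern (n=3): 0.13032384 : 0.38017547 : 0.36967753 : 0.11982316
Rhenium pattern (n=2): 0.139876 : 0.468248 : 0.391876
Convolve the two distributions (both contribute in 2-u steps):
  M: 0.13032384×0.139876 = 0.018229
  M+2: 0.13032384×0.468248 + 0.38017547×0.139876 = 0.114201
  M+4: 0.13032384×0.391876 + 0.38017547×0.468248 + 0.36967753×0.139876 = 0.280796
  M+6: 0.38017547×0.391876 + 0.36967753×0.468248 + 0.11982316×0.139876 = 0.338843
  M+8: 0.36967753×0.391876 + 0.11982316×0.468248 = 0.200975
  M+10: 0.11982316×0.391876 = 0.046956
Scale to base peak (0.338843) = 100: 5.4 : 33.7 : 82.9 : 100.0 : 59.3 : 13.9

5.4 : 33.7 : 82.9 : 100.0 : 59.3 : 13.9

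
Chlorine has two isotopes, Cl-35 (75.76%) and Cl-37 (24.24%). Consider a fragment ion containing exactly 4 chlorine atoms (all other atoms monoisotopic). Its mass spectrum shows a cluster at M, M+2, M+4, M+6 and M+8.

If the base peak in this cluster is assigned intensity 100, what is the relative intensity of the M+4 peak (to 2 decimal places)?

47.99

Binomial terms of (0.7576 + 0.2424)^4: M 0.3294, M+2 0.4216, M+4 0.2023, M+6 0.0432, M+8 0.0035 → M+2 is the base peak.
P(M+2) = C(4,1) × 0.7576^3 × 0.2424^1 = 4 × 0.4348304 × 0.2424 = 0.421612 (base)
P(M+4) = C(4,2) × 0.7576^2 × 0.2424^2 = 6 × 0.57395776 × 0.05875776 = 0.202347
Relative intensity = 0.202347 / 0.421612 × 100 = 47.99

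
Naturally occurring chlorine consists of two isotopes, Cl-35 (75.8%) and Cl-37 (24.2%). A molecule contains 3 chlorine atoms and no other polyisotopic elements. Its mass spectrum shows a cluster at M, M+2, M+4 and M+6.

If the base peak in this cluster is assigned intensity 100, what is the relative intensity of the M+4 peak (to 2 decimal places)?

(0.758 + 0.242)^3 gives M 0.4355, M+2 0.4171, M+4 0.1332, M+6 0.0142; the largest is M.
P(M) = C(3,0) × 0.758^3 × 0.242^0 = 1 × 0.43551951 × 1.0000 = 0.435520 (base)
P(M+4) = C(3,2) × 0.758^1 × 0.242^2 = 3 × 0.7580 × 0.058564 = 0.133175
Relative intensity = 0.133175 / 0.435520 × 100 = 30.58

30.58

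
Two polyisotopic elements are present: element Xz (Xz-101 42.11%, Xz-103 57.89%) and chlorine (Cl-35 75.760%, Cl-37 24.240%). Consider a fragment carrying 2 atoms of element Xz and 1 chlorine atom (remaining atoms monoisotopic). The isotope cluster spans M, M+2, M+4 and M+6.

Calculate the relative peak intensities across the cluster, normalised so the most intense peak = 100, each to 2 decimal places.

32.58 : 100.00 : 90.23 : 19.70

Element Xz pattern (n=2): 0.17732521 : 0.48754958 : 0.33512521
Chlorine pattern (n=1): 0.7576 : 0.2424
Convolve the two distributions (both contribute in 2-u steps):
  M: 0.17732521×0.7576 = 0.134342
  M+2: 0.17732521×0.2424 + 0.48754958×0.7576 = 0.412351
  M+4: 0.48754958×0.2424 + 0.33512521×0.7576 = 0.372073
  M+6: 0.33512521×0.2424 = 0.081234
Scale to base peak (0.412351) = 100: 32.58 : 100.00 : 90.23 : 19.70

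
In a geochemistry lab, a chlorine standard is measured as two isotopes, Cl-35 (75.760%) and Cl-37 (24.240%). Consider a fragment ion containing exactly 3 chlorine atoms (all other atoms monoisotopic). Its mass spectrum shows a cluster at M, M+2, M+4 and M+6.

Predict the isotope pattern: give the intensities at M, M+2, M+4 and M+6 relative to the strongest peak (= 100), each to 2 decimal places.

Expanding (0.75760 + 0.24240)^3:
P(M) = 0.75760^3 = 0.434830
P(M+2) = 3 × 0.75760^2 × 0.24240^1 = 0.417382
P(M+4) = 3 × 0.75760^1 × 0.24240^2 = 0.133545
P(M+6) = 0.24240^3 = 0.014243
The M peak is largest (0.434830); scaling to 100 gives 100.00 : 95.99 : 30.71 : 3.28.

100.00 : 95.99 : 30.71 : 3.28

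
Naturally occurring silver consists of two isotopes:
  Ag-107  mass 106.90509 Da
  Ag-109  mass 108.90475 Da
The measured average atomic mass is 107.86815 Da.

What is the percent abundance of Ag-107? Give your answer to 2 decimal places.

51.84%

Let x be the fractional abundance of Ag-107; then Ag-109 has abundance 1 − x.
106.90509·x + 108.90475·(1 − x) = 107.86815
(106.90509 − 108.90475)·x = 107.86815 − 108.90475
x = -1.03660 / -1.99966 = 0.51839 → 51.84% Ag-107, 48.16% Ag-109.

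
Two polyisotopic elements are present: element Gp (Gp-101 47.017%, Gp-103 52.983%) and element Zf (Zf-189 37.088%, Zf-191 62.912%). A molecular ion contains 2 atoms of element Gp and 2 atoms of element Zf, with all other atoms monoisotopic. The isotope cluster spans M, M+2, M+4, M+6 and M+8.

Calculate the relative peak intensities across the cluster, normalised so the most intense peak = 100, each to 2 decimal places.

8.48 : 47.88 : 100.00 : 91.52 : 30.98

Element Gp pattern (n=2): 0.22105983 : 0.49822034 : 0.28071983
Element Zf pattern (n=2): 0.13755197 : 0.46665605 : 0.39579197
Convolve the two distributions (both contribute in 2-u steps):
  M: 0.22105983×0.13755197 = 0.030407
  M+2: 0.22105983×0.46665605 + 0.49822034×0.13755197 = 0.171690
  M+4: 0.22105983×0.39579197 + 0.49822034×0.46665605 + 0.28071983×0.13755197 = 0.358605
  M+6: 0.49822034×0.39579197 + 0.28071983×0.46665605 = 0.328191
  M+8: 0.28071983×0.39579197 = 0.111107
Scale to base peak (0.358605) = 100: 8.48 : 47.88 : 100.00 : 91.52 : 30.98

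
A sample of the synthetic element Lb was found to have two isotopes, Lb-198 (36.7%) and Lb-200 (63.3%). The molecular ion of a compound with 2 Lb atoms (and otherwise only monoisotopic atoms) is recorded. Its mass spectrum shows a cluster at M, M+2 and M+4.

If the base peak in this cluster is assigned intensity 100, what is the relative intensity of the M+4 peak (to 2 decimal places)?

86.24

Binomial terms of (0.367 + 0.633)^2: M 0.1347, M+2 0.4646, M+4 0.4007 → M+2 is the base peak.
P(M+2) = C(2,1) × 0.367^1 × 0.633^1 = 2 × 0.3670 × 0.6330 = 0.464622 (base)
P(M+4) = C(2,2) × 0.367^0 × 0.633^2 = 1 × 1.0000 × 0.400689 = 0.400689
Relative intensity = 0.400689 / 0.464622 × 100 = 86.24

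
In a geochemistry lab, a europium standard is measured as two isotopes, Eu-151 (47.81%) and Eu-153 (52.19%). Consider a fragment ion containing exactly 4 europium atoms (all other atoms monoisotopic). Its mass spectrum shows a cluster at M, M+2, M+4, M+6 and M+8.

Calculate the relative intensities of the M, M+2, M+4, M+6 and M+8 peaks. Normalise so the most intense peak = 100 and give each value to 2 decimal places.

13.99 : 61.07 : 100.00 : 72.77 : 19.86

Each Eu atom is independently Eu-151 (p = 0.4781) or Eu-153 (q = 0.5219); the cluster is the binomial expansion (p + q)^4.
P(M) = 0.4781^4 = 0.052249
P(M+2) = 4 × 0.4781^3 × 0.5219^1 = 0.228141
P(M+4) = 6 × 0.4781^2 × 0.5219^2 = 0.373563
P(M+6) = 4 × 0.4781^1 × 0.5219^3 = 0.271857
P(M+8) = 0.5219^4 = 0.074191
The M+4 peak is largest (0.373563); scaling to 100 gives 13.99 : 61.07 : 100.00 : 72.77 : 19.86.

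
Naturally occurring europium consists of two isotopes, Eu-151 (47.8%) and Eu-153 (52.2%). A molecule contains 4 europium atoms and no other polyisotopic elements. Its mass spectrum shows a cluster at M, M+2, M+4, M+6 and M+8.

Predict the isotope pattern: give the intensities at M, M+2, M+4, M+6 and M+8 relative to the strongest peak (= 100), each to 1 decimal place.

14.0 : 61.0 : 100.0 : 72.8 : 19.9

Each Eu atom is independently Eu-151 (p = 0.478) or Eu-153 (q = 0.522); the cluster is the binomial expansion (p + q)^4.
P(M) = 0.478^4 = 0.052205
P(M+2) = 4 × 0.478^3 × 0.522^1 = 0.228042
P(M+4) = 6 × 0.478^2 × 0.522^2 = 0.373549
P(M+6) = 4 × 0.478^1 × 0.522^3 = 0.271956
P(M+8) = 0.522^4 = 0.074248
The M+4 peak is largest (0.373549); scaling to 100 gives 14.0 : 61.0 : 100.0 : 72.8 : 19.9.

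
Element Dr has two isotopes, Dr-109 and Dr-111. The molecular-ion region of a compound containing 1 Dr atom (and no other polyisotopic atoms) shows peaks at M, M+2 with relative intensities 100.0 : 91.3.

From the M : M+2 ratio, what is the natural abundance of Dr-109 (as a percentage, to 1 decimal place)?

52.3%

Let p = fractional abundance of Dr-109. I(M+2)/I(M) = [C(1,1)·p^0·(1−p)] / p^1 = 1·(1−p)/p = 91.3/100.0 = 0.9130
(1−p)/p = 0.9130/1 = 0.9130  ⇒  p = 1/(1 + 0.9130) = 0.5227
Dr-109: 52.3%, Dr-111: 47.7%.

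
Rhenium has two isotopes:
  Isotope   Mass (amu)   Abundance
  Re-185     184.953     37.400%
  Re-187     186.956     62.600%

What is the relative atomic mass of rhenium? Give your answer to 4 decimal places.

186.2069 amu

Average mass = Σ (abundance × isotope mass) = 0.37400 × 184.953 + 0.62600 × 186.956
= 69.17242 + 117.03446 = 186.20688 amu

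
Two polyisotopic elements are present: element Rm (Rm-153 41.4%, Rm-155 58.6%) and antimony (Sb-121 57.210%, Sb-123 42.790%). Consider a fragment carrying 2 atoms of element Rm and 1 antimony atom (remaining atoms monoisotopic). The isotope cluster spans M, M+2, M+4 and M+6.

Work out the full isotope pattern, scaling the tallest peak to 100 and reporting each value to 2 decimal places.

Element Rm pattern (n=2): 0.171396 : 0.485208 : 0.343396
Antimony pattern (n=1): 0.5721 : 0.4279
Convolve the two distributions (both contribute in 2-u steps):
  M: 0.171396×0.5721 = 0.098056
  M+2: 0.171396×0.4279 + 0.485208×0.5721 = 0.350928
  M+4: 0.485208×0.4279 + 0.343396×0.5721 = 0.404077
  M+6: 0.343396×0.4279 = 0.146939
Scale to base peak (0.404077) = 100: 24.27 : 86.85 : 100.00 : 36.36

24.27 : 86.85 : 100.00 : 36.36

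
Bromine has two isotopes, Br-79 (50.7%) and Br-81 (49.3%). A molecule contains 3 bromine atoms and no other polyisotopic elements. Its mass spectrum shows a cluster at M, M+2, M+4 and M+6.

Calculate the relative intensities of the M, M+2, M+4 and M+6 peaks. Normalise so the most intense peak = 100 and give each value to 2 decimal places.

Each Br atom is independently Br-79 (p = 0.507) or Br-81 (q = 0.493); the cluster is the binomial expansion (p + q)^3.
P(M) = 0.507^3 = 0.130324
P(M+2) = 3 × 0.507^2 × 0.493^1 = 0.380175
P(M+4) = 3 × 0.507^1 × 0.493^2 = 0.369678
P(M+6) = 0.493^3 = 0.119823
The M+2 peak is largest (0.380175); scaling to 100 gives 34.28 : 100.00 : 97.24 : 31.52.

34.28 : 100.00 : 97.24 : 31.52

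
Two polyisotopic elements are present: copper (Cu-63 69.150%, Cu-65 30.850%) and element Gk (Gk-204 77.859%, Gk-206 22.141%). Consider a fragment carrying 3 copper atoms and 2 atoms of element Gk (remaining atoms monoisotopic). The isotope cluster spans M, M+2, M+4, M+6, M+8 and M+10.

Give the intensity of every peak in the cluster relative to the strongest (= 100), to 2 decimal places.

52.43 : 100.00 : 75.46 : 28.14 : 5.18 : 0.38

Copper pattern (n=3): 0.33065611 : 0.44254842 : 0.19743483 : 0.02936064
Element Gk pattern (n=2): 0.60620239 : 0.34477522 : 0.04902239
Convolve the two distributions (both contribute in 2-u steps):
  M: 0.33065611×0.60620239 = 0.200445
  M+2: 0.33065611×0.34477522 + 0.44254842×0.60620239 = 0.382276
  M+4: 0.33065611×0.04902239 + 0.44254842×0.34477522 + 0.19743483×0.60620239 = 0.288475
  M+6: 0.44254842×0.04902239 + 0.19743483×0.34477522 + 0.02936064×0.60620239 = 0.107564
  M+8: 0.19743483×0.04902239 + 0.02936064×0.34477522 = 0.019802
  M+10: 0.02936064×0.04902239 = 0.001439
Scale to base peak (0.382276) = 100: 52.43 : 100.00 : 75.46 : 28.14 : 5.18 : 0.38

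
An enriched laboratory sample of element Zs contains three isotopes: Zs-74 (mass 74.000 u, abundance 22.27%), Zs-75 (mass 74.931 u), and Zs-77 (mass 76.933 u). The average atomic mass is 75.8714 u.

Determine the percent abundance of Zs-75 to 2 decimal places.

The remaining 77.73% is split between Zs-75 (fraction x) and Zs-77 (fraction 0.7773 − x).
Substituting: 74.931x + 76.933(0.7773 − x) = 59.3916
(74.931 − 76.933)x = -0.4084209  ⇒  x = 0.20401, y = 0.57329
Zs-75: 20.40%, Zs-77: 57.33%.

20.40%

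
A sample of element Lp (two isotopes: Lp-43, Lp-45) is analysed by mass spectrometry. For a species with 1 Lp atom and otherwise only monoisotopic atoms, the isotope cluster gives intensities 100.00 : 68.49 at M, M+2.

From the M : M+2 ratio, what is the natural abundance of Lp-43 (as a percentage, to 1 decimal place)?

Let p = fractional abundance of Lp-43. I(M+2)/I(M) = [C(1,1)·p^0·(1−p)] / p^1 = 1·(1−p)/p = 68.49/100.00 = 0.6849
(1−p)/p = 0.6849/1 = 0.6849  ⇒  p = 1/(1 + 0.6849) = 0.5935
Lp-43: 59.4%, Lp-45: 40.6%.

59.4%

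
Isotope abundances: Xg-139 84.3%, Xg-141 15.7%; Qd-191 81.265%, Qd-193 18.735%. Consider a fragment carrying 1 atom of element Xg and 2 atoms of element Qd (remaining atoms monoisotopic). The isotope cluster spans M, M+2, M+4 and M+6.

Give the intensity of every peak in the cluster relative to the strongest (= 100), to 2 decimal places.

100.00 : 64.73 : 13.90 : 0.99

Element Xg pattern (n=1): 0.8430 : 0.1570
Element Qd pattern (n=2): 0.66040002 : 0.30449996 : 0.03510002
Convolve the two distributions (both contribute in 2-u steps):
  M: 0.8430×0.66040002 = 0.556717
  M+2: 0.8430×0.30449996 + 0.1570×0.66040002 = 0.360376
  M+4: 0.8430×0.03510002 + 0.1570×0.30449996 = 0.077396
  M+6: 0.1570×0.03510002 = 0.005511
Scale to base peak (0.556717) = 100: 100.00 : 64.73 : 13.90 : 0.99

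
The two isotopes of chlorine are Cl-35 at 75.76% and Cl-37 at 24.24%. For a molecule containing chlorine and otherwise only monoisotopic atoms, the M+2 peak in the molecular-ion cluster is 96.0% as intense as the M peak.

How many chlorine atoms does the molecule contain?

For n independent Cl atoms, I(M+2)/I(M) = n · (abundance Cl-37) / (abundance Cl-35) = n · 0.2424/0.7576.
n = 0.960 × 0.7576/0.2424 = 3.00 ≈ 3

3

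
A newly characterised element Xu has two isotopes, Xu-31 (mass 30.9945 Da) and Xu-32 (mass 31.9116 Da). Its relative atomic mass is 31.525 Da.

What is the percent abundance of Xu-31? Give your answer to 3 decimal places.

42.155%

Writing the weighted mean with unknown fraction x of Xu-31:
30.9945·x + 31.9116·(1 − x) = 31.525
(30.9945 − 31.9116)·x = 31.525 − 31.9116
x = -0.3866 / -0.9171 = 0.42155 → 42.155% Xu-31, 57.845% Xu-32.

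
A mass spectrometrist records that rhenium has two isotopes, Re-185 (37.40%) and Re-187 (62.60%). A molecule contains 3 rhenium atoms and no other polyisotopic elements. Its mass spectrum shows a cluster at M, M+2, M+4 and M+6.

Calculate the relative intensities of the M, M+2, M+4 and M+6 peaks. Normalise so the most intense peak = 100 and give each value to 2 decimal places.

Expanding (0.3740 + 0.6260)^3:
P(M) = 0.3740^3 = 0.052314
P(M+2) = 3 × 0.3740^2 × 0.6260^1 = 0.262687
P(M+4) = 3 × 0.3740^1 × 0.6260^2 = 0.439685
P(M+6) = 0.6260^3 = 0.245314
The M+4 peak is largest (0.439685); scaling to 100 gives 11.90 : 59.74 : 100.00 : 55.79.

11.90 : 59.74 : 100.00 : 55.79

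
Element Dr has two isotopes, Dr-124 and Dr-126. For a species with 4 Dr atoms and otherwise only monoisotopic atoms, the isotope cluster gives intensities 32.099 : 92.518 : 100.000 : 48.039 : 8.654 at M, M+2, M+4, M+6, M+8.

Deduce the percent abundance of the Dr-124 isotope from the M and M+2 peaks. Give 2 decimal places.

Let p = fractional abundance of Dr-124. I(M+2)/I(M) = [C(4,1)·p^3·(1−p)] / p^4 = 4·(1−p)/p = 92.518/32.099 = 2.8823
(1−p)/p = 2.8823/4 = 0.7206  ⇒  p = 1/(1 + 0.7206) = 0.5812
Dr-124: 58.12%, Dr-126: 41.88%.

58.12%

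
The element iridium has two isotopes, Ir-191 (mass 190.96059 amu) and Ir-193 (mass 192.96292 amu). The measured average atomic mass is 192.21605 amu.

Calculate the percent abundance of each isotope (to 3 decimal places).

Ir-191: 37.300%, Ir-193: 62.700%

Let x be the fractional abundance of Ir-191; then Ir-193 has abundance 1 − x.
190.96059·x + 192.96292·(1 − x) = 192.21605
(190.96059 − 192.96292)·x = 192.21605 − 192.96292
x = -0.74687 / -2.00233 = 0.37300 → 37.300% Ir-191, 62.700% Ir-193.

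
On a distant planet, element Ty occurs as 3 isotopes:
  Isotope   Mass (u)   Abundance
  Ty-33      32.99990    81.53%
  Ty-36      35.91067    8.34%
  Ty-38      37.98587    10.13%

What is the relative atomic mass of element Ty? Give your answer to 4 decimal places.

Average mass = Σ (abundance × isotope mass) = 0.8153 × 32.99990 + 0.0834 × 35.91067 + 0.1013 × 37.98587
= 26.904818 + 2.994950 + 3.847969 = 33.747737 u

33.7477 u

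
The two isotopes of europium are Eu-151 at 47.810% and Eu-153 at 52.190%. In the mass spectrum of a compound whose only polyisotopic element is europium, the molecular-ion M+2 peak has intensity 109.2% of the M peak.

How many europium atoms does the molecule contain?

The M+2/M ratio from n Eu atoms is n · q/p = n · 0.52190/0.47810.
n = 1.092 × 0.47810/0.52190 = 1.00 ≈ 1

1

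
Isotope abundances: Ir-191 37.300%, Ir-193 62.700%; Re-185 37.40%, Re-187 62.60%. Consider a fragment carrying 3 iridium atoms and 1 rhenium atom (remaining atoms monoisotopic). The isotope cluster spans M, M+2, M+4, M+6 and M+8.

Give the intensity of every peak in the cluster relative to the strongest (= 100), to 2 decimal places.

5.28 : 35.47 : 89.33 : 100.00 : 41.98

Iridium pattern (n=3): 0.05189512 : 0.26170165 : 0.43991135 : 0.24649188
Rhenium pattern (n=1): 0.3740 : 0.6260
Convolve the two distributions (both contribute in 2-u steps):
  M: 0.05189512×0.3740 = 0.019409
  M+2: 0.05189512×0.6260 + 0.26170165×0.3740 = 0.130363
  M+4: 0.26170165×0.6260 + 0.43991135×0.3740 = 0.328352
  M+6: 0.43991135×0.6260 + 0.24649188×0.3740 = 0.367572
  M+8: 0.24649188×0.6260 = 0.154304
Scale to base peak (0.367572) = 100: 5.28 : 35.47 : 89.33 : 100.00 : 41.98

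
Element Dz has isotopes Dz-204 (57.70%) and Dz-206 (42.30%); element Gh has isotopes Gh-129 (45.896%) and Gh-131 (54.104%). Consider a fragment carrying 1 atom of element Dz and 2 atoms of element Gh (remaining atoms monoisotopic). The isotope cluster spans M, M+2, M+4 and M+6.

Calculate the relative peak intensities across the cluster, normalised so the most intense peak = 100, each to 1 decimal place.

Element Dz pattern (n=1): 0.5770 : 0.4230
Element Gh pattern (n=2): 0.21064428 : 0.49663144 : 0.29272428
Convolve the two distributions (both contribute in 2-u steps):
  M: 0.5770×0.21064428 = 0.121542
  M+2: 0.5770×0.49663144 + 0.4230×0.21064428 = 0.375659
  M+4: 0.5770×0.29272428 + 0.4230×0.49663144 = 0.378977
  M+6: 0.4230×0.29272428 = 0.123822
Scale to base peak (0.378977) = 100: 32.1 : 99.1 : 100.0 : 32.7

32.1 : 99.1 : 100.0 : 32.7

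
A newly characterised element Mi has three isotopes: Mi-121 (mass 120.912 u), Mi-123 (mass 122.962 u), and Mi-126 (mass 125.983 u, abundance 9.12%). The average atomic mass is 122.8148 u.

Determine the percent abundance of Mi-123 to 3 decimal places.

The remaining 90.88% is split between Mi-121 (fraction x) and Mi-123 (fraction 0.9088 − x).
Substituting: 120.912x + 122.962(0.9088 − x) = 111.3251504
(120.912 − 122.962)x = -0.4227152  ⇒  x = 0.20620, y = 0.70260
Mi-121: 20.620%, Mi-123: 70.260%.

70.260%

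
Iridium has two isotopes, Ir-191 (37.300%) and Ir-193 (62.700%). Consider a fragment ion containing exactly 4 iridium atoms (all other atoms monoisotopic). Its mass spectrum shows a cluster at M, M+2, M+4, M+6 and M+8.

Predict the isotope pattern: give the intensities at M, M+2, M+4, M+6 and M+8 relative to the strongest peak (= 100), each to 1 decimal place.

5.3 : 35.4 : 89.2 : 100.0 : 42.0

The 4 Ir atoms are independent, so intensities follow the terms of (0.37300 + 0.62700)^4.
P(M) = 0.37300^4 = 0.019357
P(M+2) = 4 × 0.37300^3 × 0.62700^1 = 0.130153
P(M+4) = 6 × 0.37300^2 × 0.62700^2 = 0.328174
P(M+6) = 4 × 0.37300^1 × 0.62700^3 = 0.367766
P(M+8) = 0.62700^4 = 0.154550
The M+6 peak is largest (0.367766); scaling to 100 gives 5.3 : 35.4 : 89.2 : 100.0 : 42.0.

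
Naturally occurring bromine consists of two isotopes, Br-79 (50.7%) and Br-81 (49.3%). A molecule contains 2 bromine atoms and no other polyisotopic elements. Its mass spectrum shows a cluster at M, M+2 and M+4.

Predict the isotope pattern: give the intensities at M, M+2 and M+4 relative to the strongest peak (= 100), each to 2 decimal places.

51.42 : 100.00 : 48.62

Expanding (0.507 + 0.493)^2:
P(M) = 0.507^2 = 0.257049
P(M+2) = 2 × 0.507^1 × 0.493^1 = 0.499902
P(M+4) = 0.493^2 = 0.243049
The M+2 peak is largest (0.499902); scaling to 100 gives 51.42 : 100.00 : 48.62.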